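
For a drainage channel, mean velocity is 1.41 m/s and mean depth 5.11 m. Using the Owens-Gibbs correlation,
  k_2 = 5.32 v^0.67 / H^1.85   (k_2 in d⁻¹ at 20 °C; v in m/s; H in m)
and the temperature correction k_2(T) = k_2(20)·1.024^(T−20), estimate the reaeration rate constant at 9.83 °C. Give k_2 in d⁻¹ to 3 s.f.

k_2(20) = 5.32 × 1.41^0.67 / 5.11^1.85 = 5.32 × 1.259 / 20.44 = 0.3276 d⁻¹.
k_2(9.83) = 0.3276 × 1.024^(9.83−20) = 0.3276 × 0.7857 = 0.2574 d⁻¹.

k_2 ≈ 0.257 d⁻¹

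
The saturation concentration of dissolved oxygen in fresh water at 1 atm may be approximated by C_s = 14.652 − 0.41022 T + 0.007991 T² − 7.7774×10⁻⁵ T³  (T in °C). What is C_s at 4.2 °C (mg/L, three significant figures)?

C_s ≈ 13.1 mg/L

C_s = 14.652 − 0.41022×4.2 + 0.007991×4.2² − 7.7774×10⁻⁵×4.2³ = 13.06 mg/L.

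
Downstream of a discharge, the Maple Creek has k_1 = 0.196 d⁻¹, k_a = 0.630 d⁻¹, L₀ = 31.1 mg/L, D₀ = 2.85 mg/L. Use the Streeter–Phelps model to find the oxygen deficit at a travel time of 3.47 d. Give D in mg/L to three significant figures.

k_1 L₀/(k_a−k_1) = 0.196×31.1/(0.630−0.196) = 6.096/0.4340 = 14.05 mg/L.
e^(−k_1 t) = e^(−0.196×3.470) = 0.5066; e^(−k_a t) = e^(−0.630×3.470) = 0.1124.
D = 14.05 × (0.5066 − 0.1124) + 2.85 × 0.1124 = 5.537 + 0.3202 = 5.857 mg/L.

D ≈ 5.86 mg/L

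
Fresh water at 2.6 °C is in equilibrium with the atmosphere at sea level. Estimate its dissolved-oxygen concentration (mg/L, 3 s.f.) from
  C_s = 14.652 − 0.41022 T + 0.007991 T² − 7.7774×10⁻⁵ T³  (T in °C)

C_s ≈ 13.6 mg/L

C_s = 14.652 − 0.41022×2.6 + 0.007991×2.6² − 7.7774×10⁻⁵×2.6³ = 13.64 mg/L.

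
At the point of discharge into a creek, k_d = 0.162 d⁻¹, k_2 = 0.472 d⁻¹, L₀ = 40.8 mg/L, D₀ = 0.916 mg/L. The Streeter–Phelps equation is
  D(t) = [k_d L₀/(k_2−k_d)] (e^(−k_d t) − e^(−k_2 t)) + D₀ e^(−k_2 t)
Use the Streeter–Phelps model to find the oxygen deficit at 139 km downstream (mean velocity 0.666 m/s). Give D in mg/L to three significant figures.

Travel time t = x/v = 139 km / (0.666 m/s) = 139000 m / 0.666 m/s = 208700 s = 2.416 d.
k_d L₀/(k_2−k_d) = 0.162×40.8/(0.472−0.162) = 6.610/0.3100 = 21.32 mg/L.
e^(−k_d t) = e^(−0.162×2.416) = 0.6762; e^(−k_2 t) = e^(−0.472×2.416) = 0.3198.
D = 21.32 × (0.6762 − 0.3198) + 0.916 × 0.3198 = 7.599 + 0.2929 = 7.892 mg/L.

D ≈ 7.89 mg/L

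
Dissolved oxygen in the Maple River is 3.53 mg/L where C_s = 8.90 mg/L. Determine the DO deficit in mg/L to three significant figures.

D = C_s − C = 8.90 − 3.53 = 5.37 mg/L.

D ≈ 5.37 mg/L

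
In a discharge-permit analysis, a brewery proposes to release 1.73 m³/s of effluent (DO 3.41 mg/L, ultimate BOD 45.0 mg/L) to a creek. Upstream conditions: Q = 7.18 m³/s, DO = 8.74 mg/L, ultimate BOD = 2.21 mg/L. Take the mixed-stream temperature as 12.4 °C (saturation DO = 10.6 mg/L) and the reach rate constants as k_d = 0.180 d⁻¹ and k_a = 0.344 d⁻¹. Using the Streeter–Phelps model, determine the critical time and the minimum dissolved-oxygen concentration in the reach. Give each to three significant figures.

Mixed DO = (7.18×8.74 + 1.73×3.41)/(7.18+1.73) = 68.65/8.910 = 7.705 mg/L.
Mixed L₀ = (7.18×2.21 + 1.73×45.0)/(8.910) = 93.72/8.910 = 10.52 mg/L.
Initial deficit D₀ = C_s − DO₀ = 10.6 − 7.705 = 2.895 mg/L.
t_c = (1/0.1640) ln[(0.344/0.180)(1 − 2.895×0.1640/(0.180×10.52))] = 6.098 × ln(1.432) = 2.189 d.
D_c = (0.180/0.344) × 10.52 × e^(−0.180×2.189) = 0.5233 × 10.52 × 0.6743 = 3.711 mg/L.
Minimum DO = 10.6 − 3.711 = 6.889 mg/L.

t_c ≈ 2.19 d; minimum DO ≈ 6.89 mg/L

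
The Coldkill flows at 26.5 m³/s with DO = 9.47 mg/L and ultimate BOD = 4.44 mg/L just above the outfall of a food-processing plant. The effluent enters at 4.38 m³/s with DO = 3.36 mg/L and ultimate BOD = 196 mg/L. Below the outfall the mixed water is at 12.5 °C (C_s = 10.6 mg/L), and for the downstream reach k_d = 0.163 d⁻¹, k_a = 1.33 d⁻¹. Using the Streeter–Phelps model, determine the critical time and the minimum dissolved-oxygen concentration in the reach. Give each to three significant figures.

Mixed DO = (26.5×9.47 + 4.38×3.36)/(26.5+4.38) = 265.7/30.88 = 8.603 mg/L.
Mixed L₀ = (26.5×4.44 + 4.38×196)/(30.88) = 976.1/30.88 = 31.61 mg/L.
Initial deficit D₀ = C_s − DO₀ = 10.6 − 8.603 = 1.997 mg/L.
t_c = (1/1.167) ln[(1.33/0.163)(1 − 1.997×1.167/(0.163×31.61))] = 0.8569 × ln(4.470) = 1.283 d.
D_c = (0.163/1.33) × 31.61 × e^(−0.163×1.283) = 0.1226 × 31.61 × 0.8113 = 3.143 mg/L.
Minimum DO = 10.6 − 3.143 = 7.457 mg/L.

t_c ≈ 1.28 d; minimum DO ≈ 7.46 mg/L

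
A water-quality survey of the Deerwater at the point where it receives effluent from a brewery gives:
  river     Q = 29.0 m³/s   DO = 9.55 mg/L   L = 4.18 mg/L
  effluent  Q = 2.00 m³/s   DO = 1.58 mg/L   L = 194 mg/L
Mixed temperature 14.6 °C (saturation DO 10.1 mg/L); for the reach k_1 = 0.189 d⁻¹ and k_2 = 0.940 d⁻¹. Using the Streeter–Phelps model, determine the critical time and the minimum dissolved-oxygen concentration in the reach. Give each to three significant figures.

Mixed DO = (29.0×9.55 + 2.00×1.58)/(29.0+2.00) = 280.1/31.00 = 9.036 mg/L.
Mixed L₀ = (29.0×4.18 + 2.00×194)/(31.00) = 509.2/31.00 = 16.43 mg/L.
Initial deficit D₀ = C_s − DO₀ = 10.1 − 9.036 = 1.064 mg/L.
t_c = (1/0.7510) ln[(0.940/0.189)(1 − 1.064×0.7510/(0.189×16.43))] = 1.332 × ln(3.693) = 1.740 d.
D_c = (0.189/0.940) × 16.43 × e^(−0.189×1.740) = 0.2011 × 16.43 × 0.7198 = 2.377 mg/L.
Minimum DO = 10.1 − 2.377 = 7.723 mg/L.

t_c ≈ 1.74 d; minimum DO ≈ 7.72 mg/L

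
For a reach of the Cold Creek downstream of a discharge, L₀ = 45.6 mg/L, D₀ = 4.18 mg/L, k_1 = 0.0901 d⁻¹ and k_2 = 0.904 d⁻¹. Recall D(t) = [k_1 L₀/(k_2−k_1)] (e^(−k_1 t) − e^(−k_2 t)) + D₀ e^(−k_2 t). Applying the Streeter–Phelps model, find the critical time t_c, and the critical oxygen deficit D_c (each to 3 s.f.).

With k_2/k_1 = 10.03 and 1 − D₀(k_2−k_1)/(k_1 L₀) = 0.1719,
t_c = ln(10.03 × 0.1719) / (0.904 − 0.0901) = ln(1.725) / 0.8139 = 0.5453/0.8139 = 0.6700 d.
D_c = (k_1/k_2) L₀ e^(−k_1 t_c) = (0.0901/0.904) × 45.6 × e^(−0.0901×0.6700) = 0.09967 × 45.6 × 0.9414 = 4.279 mg/L.

t_c ≈ 0.670 d; D_c ≈ 4.28 mg/L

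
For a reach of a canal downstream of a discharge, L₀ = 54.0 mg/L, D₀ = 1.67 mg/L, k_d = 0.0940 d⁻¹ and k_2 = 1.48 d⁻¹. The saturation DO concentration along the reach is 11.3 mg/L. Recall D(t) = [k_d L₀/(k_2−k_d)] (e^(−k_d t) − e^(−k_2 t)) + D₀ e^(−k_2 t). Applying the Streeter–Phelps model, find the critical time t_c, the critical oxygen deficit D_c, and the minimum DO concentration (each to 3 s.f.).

t_c ≈ 1.55 d; D_c ≈ 2.96 mg/L; min DO ≈ 8.34 mg/L

t_c = [1/(k_2−k_d)] ln[(k_2/k_d)(1 − D₀(k_2−k_d)/(k_d L₀))]
= [1/(1.48−0.0940)] ln[(1.48/0.0940)(1 − 1.67×1.386/(0.0940×54.0))]
= (1/1.386) ln[15.74 × 0.5440] = 0.7215 × ln(8.565) = 0.7215 × 2.148 = 1.550 d.
L(t_c) = L₀ e^(−k_d t_c) = 54.0 × 0.8645 = 46.68 mg/L, and at the critical point k_2 D_c = k_d L, so D_c = (0.0940/1.48) × 46.68 = 2.965 mg/L.
Minimum DO = C_s − D_c = 11.3 − 2.965 = 8.335 mg/L.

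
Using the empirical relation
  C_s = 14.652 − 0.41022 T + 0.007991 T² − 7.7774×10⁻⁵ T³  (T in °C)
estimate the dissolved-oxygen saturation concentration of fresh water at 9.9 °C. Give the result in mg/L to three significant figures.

C_s = 14.652 − 0.41022×9.9 + 0.007991×9.9² − 7.7774×10⁻⁵×9.9³ = 11.30 mg/L.

C_s ≈ 11.3 mg/L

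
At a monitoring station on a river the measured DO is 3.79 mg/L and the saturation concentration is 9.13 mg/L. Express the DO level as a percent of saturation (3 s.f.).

41.5 % saturation

% saturation = C/C_s × 100 = 3.79/9.13 × 100 = 41.5 %.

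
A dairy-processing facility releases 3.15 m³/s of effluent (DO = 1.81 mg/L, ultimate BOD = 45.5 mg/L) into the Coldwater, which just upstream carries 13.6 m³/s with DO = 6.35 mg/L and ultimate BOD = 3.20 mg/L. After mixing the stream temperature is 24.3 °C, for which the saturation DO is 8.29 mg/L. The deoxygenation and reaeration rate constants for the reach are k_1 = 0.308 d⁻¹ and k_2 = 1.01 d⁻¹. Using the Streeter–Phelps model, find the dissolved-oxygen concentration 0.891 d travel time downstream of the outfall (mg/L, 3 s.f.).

Mixed DO = (13.6×6.35 + 3.15×1.81)/(13.6+3.15) = 92.06/16.75 = 5.496 mg/L.
Mixed L₀ = (13.6×3.20 + 3.15×45.5)/(16.75) = 186.8/16.75 = 11.15 mg/L.
Initial deficit D₀ = C_s − DO₀ = 8.29 − 5.496 = 2.794 mg/L.
D(0.891) = [0.308×11.15/(1.01−0.308)](e^(−0.308×0.891) − e^(−1.01×0.891)) + 2.794 e^(−1.01×0.891)
= 4.894 × (0.7600 − 0.4066) + 2.794 × 0.4066 = 2.866 mg/L.
DO = 8.29 − 2.866 = 5.424 mg/L.

DO ≈ 5.42 mg/L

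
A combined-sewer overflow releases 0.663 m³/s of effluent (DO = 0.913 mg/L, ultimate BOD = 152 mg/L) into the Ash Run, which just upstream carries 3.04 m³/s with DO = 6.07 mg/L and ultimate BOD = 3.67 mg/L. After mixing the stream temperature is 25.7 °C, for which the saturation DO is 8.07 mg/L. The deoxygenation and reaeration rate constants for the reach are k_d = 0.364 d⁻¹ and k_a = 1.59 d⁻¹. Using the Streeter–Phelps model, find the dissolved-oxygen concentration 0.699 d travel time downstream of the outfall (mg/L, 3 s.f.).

DO ≈ 3.10 mg/L

Mixed DO = (3.04×6.07 + 0.663×0.913)/(3.04+0.663) = 19.06/3.703 = 5.147 mg/L.
Mixed L₀ = (3.04×3.67 + 0.663×152)/(3.703) = 111.9/3.703 = 30.23 mg/L.
Initial deficit D₀ = C_s − DO₀ = 8.07 − 5.147 = 2.923 mg/L.
D(0.699) = [0.364×30.23/(1.59−0.364)](e^(−0.364×0.699) − e^(−1.59×0.699)) + 2.923 e^(−1.59×0.699)
= 8.975 × (0.7754 − 0.3291) + 2.923 × 0.3291 = 4.967 mg/L.
DO = 8.07 − 4.967 = 3.103 mg/L.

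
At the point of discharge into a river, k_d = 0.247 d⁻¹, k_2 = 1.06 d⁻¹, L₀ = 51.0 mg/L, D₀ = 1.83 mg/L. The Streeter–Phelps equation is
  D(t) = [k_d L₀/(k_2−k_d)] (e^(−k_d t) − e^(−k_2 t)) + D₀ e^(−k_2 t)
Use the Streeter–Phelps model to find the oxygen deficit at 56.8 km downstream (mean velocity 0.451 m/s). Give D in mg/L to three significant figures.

D ≈ 7.90 mg/L

Travel time t = x/v = 56.8 km / (0.451 m/s) = 56800 m / 0.451 m/s = 125900 s = 1.458 d.
k_d L₀/(k_2−k_d) = 0.247×51.0/(1.06−0.247) = 12.60/0.8130 = 15.49 mg/L.
e^(−k_d t) = e^(−0.247×1.458) = 0.6976; e^(−k_2 t) = e^(−1.06×1.458) = 0.2133.
D = 15.49 × (0.6976 − 0.2133) + 1.83 × 0.2133 = 7.505 + 0.3903 = 7.895 mg/L.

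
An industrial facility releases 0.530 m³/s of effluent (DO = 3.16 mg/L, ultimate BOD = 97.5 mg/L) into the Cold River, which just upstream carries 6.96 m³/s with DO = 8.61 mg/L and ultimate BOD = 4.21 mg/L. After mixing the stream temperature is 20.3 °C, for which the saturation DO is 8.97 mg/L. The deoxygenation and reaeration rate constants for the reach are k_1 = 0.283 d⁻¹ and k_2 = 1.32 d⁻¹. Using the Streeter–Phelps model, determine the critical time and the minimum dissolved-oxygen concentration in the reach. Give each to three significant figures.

t_c ≈ 1.20 d; minimum DO ≈ 7.32 mg/L

Mixed DO = (6.96×8.61 + 0.530×3.16)/(6.96+0.530) = 61.60/7.490 = 8.224 mg/L.
Mixed L₀ = (6.96×4.21 + 0.530×97.5)/(7.490) = 80.98/7.490 = 10.81 mg/L.
Initial deficit D₀ = C_s − DO₀ = 8.97 − 8.224 = 0.7456 mg/L.
t_c = (1/1.037) ln[(1.32/0.283)(1 − 0.7456×1.037/(0.283×10.81))] = 0.9643 × ln(3.486) = 1.204 d.
D_c = (0.283/1.32) × 10.81 × e^(−0.283×1.204) = 0.2144 × 10.81 × 0.7112 = 1.649 mg/L.
Minimum DO = 8.97 − 1.649 = 7.321 mg/L.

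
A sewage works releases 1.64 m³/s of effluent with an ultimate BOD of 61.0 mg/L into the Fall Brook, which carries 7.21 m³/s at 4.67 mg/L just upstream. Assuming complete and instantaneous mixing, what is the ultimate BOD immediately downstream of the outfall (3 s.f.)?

Flow-weighted mixing: C = (Q_r C_r + Q_w C_w)/(Q_r + Q_w)
= (7.21×4.67 + 1.64×61.0)/(7.21 + 1.64) = 133.7/8.850 = 15.11 mg/L.

15.1 mg/L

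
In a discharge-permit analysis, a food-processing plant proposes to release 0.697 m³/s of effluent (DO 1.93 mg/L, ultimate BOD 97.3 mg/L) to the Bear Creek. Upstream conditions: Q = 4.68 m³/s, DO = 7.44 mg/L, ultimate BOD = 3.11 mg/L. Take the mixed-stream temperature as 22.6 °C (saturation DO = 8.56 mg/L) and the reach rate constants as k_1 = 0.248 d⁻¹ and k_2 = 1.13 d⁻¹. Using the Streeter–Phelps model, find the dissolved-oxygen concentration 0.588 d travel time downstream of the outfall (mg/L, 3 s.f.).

Mixed DO = (4.68×7.44 + 0.697×1.93)/(4.68+0.697) = 36.16/5.377 = 6.726 mg/L.
Mixed L₀ = (4.68×3.11 + 0.697×97.3)/(5.377) = 82.37/5.377 = 15.32 mg/L.
Initial deficit D₀ = C_s − DO₀ = 8.56 − 6.726 = 1.834 mg/L.
D(0.588) = [0.248×15.32/(1.13−0.248)](e^(−0.248×0.588) − e^(−1.13×0.588)) + 1.834 e^(−1.13×0.588)
= 4.308 × (0.8643 − 0.5146) + 1.834 × 0.5146 = 2.450 mg/L.
DO = 8.56 − 2.450 = 6.110 mg/L.

DO ≈ 6.11 mg/L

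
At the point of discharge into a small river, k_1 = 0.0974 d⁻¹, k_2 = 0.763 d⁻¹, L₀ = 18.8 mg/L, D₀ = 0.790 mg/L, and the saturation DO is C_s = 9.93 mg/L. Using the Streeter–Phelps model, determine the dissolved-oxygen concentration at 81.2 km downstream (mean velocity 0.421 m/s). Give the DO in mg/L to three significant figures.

Travel time t = x/v = 81.2 km / (0.421 m/s) = 81200 m / 0.421 m/s = 192900 s = 2.232 d.
k_1 L₀/(k_2−k_1) = 0.0974×18.8/(0.763−0.0974) = 1.831/0.6656 = 2.751 mg/L.
e^(−k_1 t) = e^(−0.0974×2.232) = 0.8046; e^(−k_2 t) = e^(−0.763×2.232) = 0.1821.
D = 2.751 × (0.8046 − 0.1821) + 0.790 × 0.1821 = 1.713 + 0.1438 = 1.856 mg/L.
DO = C_s − D = 9.93 − 1.856 = 8.074 mg/L.

DO ≈ 8.07 mg/L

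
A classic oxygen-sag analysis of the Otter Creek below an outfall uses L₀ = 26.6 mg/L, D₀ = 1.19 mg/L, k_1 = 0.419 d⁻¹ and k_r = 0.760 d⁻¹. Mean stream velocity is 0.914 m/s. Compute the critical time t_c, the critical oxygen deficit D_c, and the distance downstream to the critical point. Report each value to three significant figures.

t_c ≈ 1.64 d; D_c ≈ 7.38 mg/L; x_c ≈ 129 km

At the critical point dD/dt = 0, so k_1 L₀ e^(−k_1 t) = k_r D. Substituting D(t) from the Streeter–Phelps equation and solving for t gives
t_c = ln[(k_r/k_1)(1 − D₀(k_r−k_1)/(k_1 L₀))] / (k_r−k_1).
Here k_r−k_1 = 0.3410 d⁻¹ and 1 − D₀(k_r−k_1)/(k_1 L₀) = 1 − 1.19×0.3410/(0.419×26.6) = 0.9636, so
t_c = ln(1.814 × 0.9636) / 0.3410 = 0.5584 / 0.3410 = 1.637 d.
D_c = (k_1/k_r) L₀ e^(−k_1 t_c) = (0.419/0.760) × 26.6 × e^(−0.419×1.637) = 0.5513 × 26.6 × 0.5035 = 7.385 mg/L.
x_c = v t_c = 0.914 m/s × 1.637 d × 86400 s/d = 129300 m ≈ 129 km.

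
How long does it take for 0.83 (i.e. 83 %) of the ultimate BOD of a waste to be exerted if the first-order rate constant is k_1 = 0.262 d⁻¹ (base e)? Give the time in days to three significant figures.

y/L₀ = 1 − e^(−k_1 t) = 0.83 ⇒ e^(−k_1 t) = 0.170
t = −ln(0.170) / 0.262 = 1.772 / 0.262 = 6.763 d.

t ≈ 6.76 d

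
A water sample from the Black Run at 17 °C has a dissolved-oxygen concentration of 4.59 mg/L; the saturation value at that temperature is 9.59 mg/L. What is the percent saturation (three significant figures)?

% saturation = C/C_s × 100 = 4.59/9.59 × 100 = 47.9 %.

47.9 % saturation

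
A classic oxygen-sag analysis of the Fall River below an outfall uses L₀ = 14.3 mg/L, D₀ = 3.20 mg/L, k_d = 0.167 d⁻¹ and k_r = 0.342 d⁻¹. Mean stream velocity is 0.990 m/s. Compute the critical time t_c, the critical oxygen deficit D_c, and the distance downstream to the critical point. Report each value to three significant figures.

With k_r/k_d = 2.048 and 1 − D₀(k_r−k_d)/(k_d L₀) = 0.7655,
t_c = ln(2.048 × 0.7655) / (0.342 − 0.167) = ln(1.568) / 0.1750 = 0.4496/0.1750 = 2.569 d.
L(t_c) = L₀ e^(−k_d t_c) = 14.3 × 0.6511 = 9.311 mg/L, and at the critical point k_r D_c = k_d L, so D_c = (0.167/0.342) × 9.311 = 4.547 mg/L.
x_c = v t_c = 0.990 m/s × 2.569 d × 86400 s/d = 219800 m ≈ 220 km.

t_c ≈ 2.57 d; D_c ≈ 4.55 mg/L; x_c ≈ 220 km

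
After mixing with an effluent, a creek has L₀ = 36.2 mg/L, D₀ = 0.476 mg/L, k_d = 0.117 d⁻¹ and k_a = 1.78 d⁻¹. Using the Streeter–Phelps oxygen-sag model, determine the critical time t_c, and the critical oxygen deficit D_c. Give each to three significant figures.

t_c ≈ 1.51 d; D_c ≈ 1.99 mg/L

With k_a/k_d = 15.21 and 1 − D₀(k_a−k_d)/(k_d L₀) = 0.8131,
t_c = ln(15.21 × 0.8131) / (1.78 − 0.117) = ln(12.37) / 1.663 = 2.515/1.663 = 1.513 d.
L(t_c) = L₀ e^(−k_d t_c) = 36.2 × 0.8378 = 30.33 mg/L, and at the critical point k_a D_c = k_d L, so D_c = (0.117/1.78) × 30.33 = 1.994 mg/L.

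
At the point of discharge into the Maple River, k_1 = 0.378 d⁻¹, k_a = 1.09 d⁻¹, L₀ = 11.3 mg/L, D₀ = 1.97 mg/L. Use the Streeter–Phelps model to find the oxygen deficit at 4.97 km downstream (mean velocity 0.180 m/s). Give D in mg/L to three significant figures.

D ≈ 2.47 mg/L

Travel time t = x/v = 4.97 km / (0.180 m/s) = 4970 m / 0.180 m/s = 27610 s = 0.3196 d.
k_1 L₀/(k_a−k_1) = 0.378×11.3/(1.09−0.378) = 4.271/0.7120 = 5.999 mg/L.
e^(−k_1 t) = e^(−0.378×0.3196) = 0.8862; e^(−k_a t) = e^(−1.09×0.3196) = 0.7059.
D = 5.999 × (0.8862 − 0.7059) + 1.97 × 0.7059 = 1.082 + 1.391 = 2.472 mg/L.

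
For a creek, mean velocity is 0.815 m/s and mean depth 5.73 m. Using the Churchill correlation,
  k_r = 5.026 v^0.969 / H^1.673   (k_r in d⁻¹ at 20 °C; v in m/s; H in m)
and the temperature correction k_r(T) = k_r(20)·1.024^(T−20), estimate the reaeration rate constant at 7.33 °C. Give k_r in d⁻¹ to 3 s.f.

k_r(20) = 5.026 × 0.815^0.969 / 5.73^1.673 = 5.026 × 0.8202 / 18.55 = 0.2222 d⁻¹.
k_r(7.33) = 0.2222 × 1.024^(7.33−20) = 0.2222 × 0.7405 = 0.1645 d⁻¹.

k_r ≈ 0.165 d⁻¹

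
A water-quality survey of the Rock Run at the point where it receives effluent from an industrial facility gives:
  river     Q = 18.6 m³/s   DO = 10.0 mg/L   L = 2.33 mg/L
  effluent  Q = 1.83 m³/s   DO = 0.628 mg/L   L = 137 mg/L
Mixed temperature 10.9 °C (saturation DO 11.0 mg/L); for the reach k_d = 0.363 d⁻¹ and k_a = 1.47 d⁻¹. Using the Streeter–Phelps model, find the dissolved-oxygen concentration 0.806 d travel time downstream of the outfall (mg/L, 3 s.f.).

DO ≈ 8.36 mg/L

Mixed DO = (18.6×10.0 + 1.83×0.628)/(18.6+1.83) = 187.1/20.43 = 9.161 mg/L.
Mixed L₀ = (18.6×2.33 + 1.83×137)/(20.43) = 294.0/20.43 = 14.39 mg/L.
Initial deficit D₀ = C_s − DO₀ = 11.0 − 9.161 = 1.839 mg/L.
D(0.806) = [0.363×14.39/(1.47−0.363)](e^(−0.363×0.806) − e^(−1.47×0.806)) + 1.839 e^(−1.47×0.806)
= 4.720 × (0.7463 − 0.3058) + 1.839 × 0.3058 = 2.642 mg/L.
DO = 11.0 − 2.642 = 8.358 mg/L.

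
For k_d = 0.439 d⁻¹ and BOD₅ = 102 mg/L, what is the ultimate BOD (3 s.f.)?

BOD₅ = L₀(1 − e^(−5k_d)) ⇒ L₀ = BOD₅ / (1 − e^(−5×0.439))
= 102 / (1 − 0.1114) = 102 / 0.8886 = 114.8 mg/L.

L₀ ≈ 115 mg/L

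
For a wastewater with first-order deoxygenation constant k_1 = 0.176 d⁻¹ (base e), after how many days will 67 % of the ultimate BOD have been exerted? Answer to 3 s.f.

y/L₀ = 1 − e^(−k_1 t) = 0.67 ⇒ e^(−k_1 t) = 0.330
t = −ln(0.330) / 0.176 = 1.109 / 0.176 = 6.299 d.

t ≈ 6.30 d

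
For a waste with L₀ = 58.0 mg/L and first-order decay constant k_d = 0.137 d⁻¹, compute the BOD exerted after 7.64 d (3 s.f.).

y ≈ 37.6 mg/L

y_t = L₀(1 − e^(−k_d t)) = 58.0 × (1 − e^(−0.137×7.64))
= 58.0 × (1 − 0.3511) = 58.0 × 0.6489 = 37.64 mg/L.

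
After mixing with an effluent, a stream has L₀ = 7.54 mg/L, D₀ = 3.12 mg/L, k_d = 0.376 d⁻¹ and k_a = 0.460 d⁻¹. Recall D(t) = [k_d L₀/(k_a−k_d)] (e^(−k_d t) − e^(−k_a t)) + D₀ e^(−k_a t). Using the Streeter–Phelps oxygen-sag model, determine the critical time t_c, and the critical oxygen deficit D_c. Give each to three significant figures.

t_c ≈ 1.25 d; D_c ≈ 3.86 mg/L

At the critical point dD/dt = 0, so k_d L₀ e^(−k_d t) = k_a D. Substituting D(t) from the Streeter–Phelps equation and solving for t gives
t_c = ln[(k_a/k_d)(1 − D₀(k_a−k_d)/(k_d L₀))] / (k_a−k_d).
Here k_a−k_d = 0.08400 d⁻¹ and 1 − D₀(k_a−k_d)/(k_d L₀) = 1 − 3.12×0.08400/(0.376×7.54) = 0.9076, so
t_c = ln(1.223 × 0.9076) / 0.08400 = 0.1046 / 0.08400 = 1.246 d.
D_c = (k_d/k_a) L₀ e^(−k_d t_c) = (0.376/0.460) × 7.54 × e^(−0.376×1.246) = 0.8174 × 7.54 × 0.6260 = 3.858 mg/L.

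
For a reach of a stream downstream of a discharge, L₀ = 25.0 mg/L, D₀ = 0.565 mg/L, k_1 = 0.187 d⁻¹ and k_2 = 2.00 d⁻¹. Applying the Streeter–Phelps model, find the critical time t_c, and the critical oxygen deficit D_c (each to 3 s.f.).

t_c = [1/(k_2−k_1)] ln[(k_2/k_1)(1 − D₀(k_2−k_1)/(k_1 L₀))]
= [1/(2.00−0.187)] ln[(2.00/0.187)(1 − 0.565×1.813/(0.187×25.0))]
= (1/1.813) ln[10.70 × 0.7809] = 0.5516 × ln(8.352) = 0.5516 × 2.122 = 1.171 d.
L(t_c) = L₀ e^(−k_1 t_c) = 25.0 × 0.8034 = 20.08 mg/L, and at the critical point k_2 D_c = k_1 L, so D_c = (0.187/2.00) × 20.08 = 1.878 mg/L.

t_c ≈ 1.17 d; D_c ≈ 1.88 mg/L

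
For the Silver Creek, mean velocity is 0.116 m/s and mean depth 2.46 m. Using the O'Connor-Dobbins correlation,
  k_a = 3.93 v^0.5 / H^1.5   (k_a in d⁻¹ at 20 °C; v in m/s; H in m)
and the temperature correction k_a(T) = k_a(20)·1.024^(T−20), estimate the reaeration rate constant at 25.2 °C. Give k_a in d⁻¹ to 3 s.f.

k_a ≈ 0.392 d⁻¹

k_a(20) = 3.93 × 0.116^0.5 / 2.46^1.5 = 3.93 × 0.3406 / 3.858 = 0.3469 d⁻¹.
k_a(25.2) = 0.3469 × 1.024^(25.2−20) = 0.3469 × 1.131 = 0.3924 d⁻¹.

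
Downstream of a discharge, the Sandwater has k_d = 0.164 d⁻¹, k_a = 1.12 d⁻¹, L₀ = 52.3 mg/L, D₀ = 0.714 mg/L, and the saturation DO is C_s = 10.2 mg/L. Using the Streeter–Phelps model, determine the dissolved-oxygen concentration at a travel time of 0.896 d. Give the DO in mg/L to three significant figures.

DO ≈ 5.48 mg/L

k_d L₀/(k_a−k_d) = 0.164×52.3/(1.12−0.164) = 8.577/0.9560 = 8.972 mg/L.
e^(−k_d t) = e^(−0.164×0.8960) = 0.8633; e^(−k_a t) = e^(−1.12×0.8960) = 0.3666.
D = 8.972 × (0.8633 − 0.3666) + 0.714 × 0.3666 = 4.457 + 0.2617 = 4.719 mg/L.
DO = C_s − D = 10.2 − 4.719 = 5.481 mg/L.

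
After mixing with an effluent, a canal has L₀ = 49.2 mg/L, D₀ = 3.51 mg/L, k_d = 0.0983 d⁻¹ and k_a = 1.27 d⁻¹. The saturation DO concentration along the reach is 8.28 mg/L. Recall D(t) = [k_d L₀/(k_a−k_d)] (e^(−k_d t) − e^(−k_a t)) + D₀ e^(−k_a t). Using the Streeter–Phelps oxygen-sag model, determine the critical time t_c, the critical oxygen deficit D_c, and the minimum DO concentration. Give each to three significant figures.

With k_a/k_d = 12.92 and 1 − D₀(k_a−k_d)/(k_d L₀) = 0.1496,
t_c = ln(12.92 × 0.1496) / (1.27 − 0.0983) = ln(1.933) / 1.172 = 0.6592/1.172 = 0.5626 d.
D_c = (k_d/k_a) L₀ e^(−k_d t_c) = (0.0983/1.27) × 49.2 × e^(−0.0983×0.5626) = 0.07740 × 49.2 × 0.9462 = 3.603 mg/L.
Minimum DO = C_s − D_c = 8.28 − 3.603 = 4.677 mg/L.

t_c ≈ 0.563 d; D_c ≈ 3.60 mg/L; min DO ≈ 4.68 mg/L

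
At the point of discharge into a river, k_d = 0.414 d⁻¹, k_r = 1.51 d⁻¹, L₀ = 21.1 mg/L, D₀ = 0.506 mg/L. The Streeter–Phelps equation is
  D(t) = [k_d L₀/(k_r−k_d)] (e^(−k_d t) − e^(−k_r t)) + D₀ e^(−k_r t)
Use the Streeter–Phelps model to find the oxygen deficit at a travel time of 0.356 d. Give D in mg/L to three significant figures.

k_d L₀/(k_r−k_d) = 0.414×21.1/(1.51−0.414) = 8.735/1.096 = 7.970 mg/L.
e^(−k_d t) = e^(−0.414×0.3560) = 0.8630; e^(−k_r t) = e^(−1.51×0.3560) = 0.5842.
D = 7.970 × (0.8630 − 0.5842) + 0.506 × 0.5842 = 2.222 + 0.2956 = 2.518 mg/L.

D ≈ 2.52 mg/L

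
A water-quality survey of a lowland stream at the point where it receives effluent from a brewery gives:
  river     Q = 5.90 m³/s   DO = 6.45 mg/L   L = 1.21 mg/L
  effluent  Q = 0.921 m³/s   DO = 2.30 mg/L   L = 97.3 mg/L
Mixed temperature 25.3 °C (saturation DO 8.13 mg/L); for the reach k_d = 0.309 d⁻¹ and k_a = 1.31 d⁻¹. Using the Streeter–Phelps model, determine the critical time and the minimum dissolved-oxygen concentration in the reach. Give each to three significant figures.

Mixed DO = (5.90×6.45 + 0.921×2.30)/(5.90+0.921) = 40.17/6.821 = 5.890 mg/L.
Mixed L₀ = (5.90×1.21 + 0.921×97.3)/(6.821) = 96.75/6.821 = 14.18 mg/L.
Initial deficit D₀ = C_s − DO₀ = 8.13 − 5.890 = 2.240 mg/L.
t_c = (1/1.001) ln[(1.31/0.309)(1 − 2.240×1.001/(0.309×14.18))] = 0.9990 × ln(2.070) = 0.7270 d.
D_c = (0.309/1.31) × 14.18 × e^(−0.309×0.7270) = 0.2359 × 14.18 × 0.7988 = 2.673 mg/L.
Minimum DO = 8.13 − 2.673 = 5.457 mg/L.

t_c ≈ 0.727 d; minimum DO ≈ 5.46 mg/L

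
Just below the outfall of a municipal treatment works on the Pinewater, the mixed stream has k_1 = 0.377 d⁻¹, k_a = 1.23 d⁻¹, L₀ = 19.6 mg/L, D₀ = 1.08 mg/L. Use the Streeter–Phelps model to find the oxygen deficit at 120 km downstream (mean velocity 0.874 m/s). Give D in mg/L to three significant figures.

Travel time t = x/v = 120 km / (0.874 m/s) = 120000 m / 0.874 m/s = 137300 s = 1.589 d.
k_1 L₀/(k_a−k_1) = 0.377×19.6/(1.23−0.377) = 7.389/0.8530 = 8.663 mg/L.
e^(−k_1 t) = e^(−0.377×1.589) = 0.5493; e^(−k_a t) = e^(−1.23×1.589) = 0.1416.
D = 8.663 × (0.5493 − 0.1416) + 1.08 × 0.1416 = 3.532 + 0.1529 = 3.685 mg/L.

D ≈ 3.68 mg/L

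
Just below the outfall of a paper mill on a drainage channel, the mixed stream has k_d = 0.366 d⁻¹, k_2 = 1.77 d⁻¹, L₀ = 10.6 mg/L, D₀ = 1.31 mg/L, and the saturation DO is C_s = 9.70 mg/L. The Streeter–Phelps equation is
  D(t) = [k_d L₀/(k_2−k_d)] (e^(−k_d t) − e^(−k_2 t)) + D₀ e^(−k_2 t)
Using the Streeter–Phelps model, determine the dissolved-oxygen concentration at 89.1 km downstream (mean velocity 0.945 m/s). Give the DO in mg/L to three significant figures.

Travel time t = x/v = 89.1 km / (0.945 m/s) = 89100 m / 0.945 m/s = 94290 s = 1.091 d.
k_d L₀/(k_2−k_d) = 0.366×10.6/(1.77−0.366) = 3.880/1.404 = 2.763 mg/L.
e^(−k_d t) = e^(−0.366×1.091) = 0.6707; e^(−k_2 t) = e^(−1.77×1.091) = 0.1449.
D = 2.763 × (0.6707 − 0.1449) + 1.31 × 0.1449 = 1.453 + 0.1899 = 1.643 mg/L.
DO = C_s − D = 9.70 − 1.643 = 8.057 mg/L.

DO ≈ 8.06 mg/L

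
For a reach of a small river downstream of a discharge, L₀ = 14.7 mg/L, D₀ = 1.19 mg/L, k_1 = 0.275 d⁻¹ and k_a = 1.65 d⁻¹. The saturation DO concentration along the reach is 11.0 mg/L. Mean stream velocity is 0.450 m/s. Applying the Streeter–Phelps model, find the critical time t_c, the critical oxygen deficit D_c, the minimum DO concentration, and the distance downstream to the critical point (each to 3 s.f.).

t_c ≈ 0.926 d; D_c ≈ 1.90 mg/L; min DO ≈ 9.10 mg/L; x_c ≈ 36.0 km

With k_a/k_1 = 6.000 and 1 − D₀(k_a−k_1)/(k_1 L₀) = 0.5952,
t_c = ln(6.000 × 0.5952) / (1.65 − 0.275) = ln(3.571) / 1.375 = 1.273/1.375 = 0.9258 d.
D_c = (k_1/k_a) L₀ e^(−k_1 t_c) = (0.275/1.65) × 14.7 × e^(−0.275×0.9258) = 0.1667 × 14.7 × 0.7752 = 1.899 mg/L.
Minimum DO = C_s − D_c = 11.0 − 1.899 = 9.101 mg/L.
x_c = v t_c = 0.450 m/s × 0.9258 d × 86400 s/d = 35990 m ≈ 36.0 km.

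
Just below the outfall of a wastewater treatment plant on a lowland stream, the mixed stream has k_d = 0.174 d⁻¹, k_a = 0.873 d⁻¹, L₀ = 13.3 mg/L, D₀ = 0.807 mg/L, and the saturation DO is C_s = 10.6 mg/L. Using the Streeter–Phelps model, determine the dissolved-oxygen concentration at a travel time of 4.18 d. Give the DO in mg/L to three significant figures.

DO ≈ 9.07 mg/L

k_d L₀/(k_a−k_d) = 0.174×13.3/(0.873−0.174) = 2.314/0.6990 = 3.311 mg/L.
e^(−k_d t) = e^(−0.174×4.180) = 0.4832; e^(−k_a t) = e^(−0.873×4.180) = 0.02601.
D = 3.311 × (0.4832 − 0.02601) + 0.807 × 0.02601 = 1.514 + 0.02099 = 1.535 mg/L.
DO = C_s − D = 10.6 − 1.535 = 9.065 mg/L.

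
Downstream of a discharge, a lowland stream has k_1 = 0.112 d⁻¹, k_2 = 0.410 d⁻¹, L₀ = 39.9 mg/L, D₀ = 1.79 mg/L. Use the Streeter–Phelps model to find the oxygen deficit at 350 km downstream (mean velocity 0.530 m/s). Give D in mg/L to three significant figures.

D ≈ 5.80 mg/L

Travel time t = x/v = 350 km / (0.530 m/s) = 350000 m / 0.530 m/s = 660400 s = 7.643 d.
k_1 L₀/(k_2−k_1) = 0.112×39.9/(0.410−0.112) = 4.469/0.2980 = 15.00 mg/L.
e^(−k_1 t) = e^(−0.112×7.643) = 0.4248; e^(−k_2 t) = e^(−0.410×7.643) = 0.04355.
D = 15.00 × (0.4248 − 0.04355) + 1.79 × 0.04355 = 5.718 + 0.07796 = 5.796 mg/L.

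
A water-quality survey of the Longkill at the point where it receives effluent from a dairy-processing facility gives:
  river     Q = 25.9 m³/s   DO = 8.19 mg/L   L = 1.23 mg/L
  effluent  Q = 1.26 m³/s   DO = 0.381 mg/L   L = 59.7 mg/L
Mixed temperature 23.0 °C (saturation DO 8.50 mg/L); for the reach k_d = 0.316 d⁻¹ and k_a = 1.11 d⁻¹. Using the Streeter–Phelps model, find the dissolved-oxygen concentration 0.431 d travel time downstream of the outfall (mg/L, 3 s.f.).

Mixed DO = (25.9×8.19 + 1.26×0.381)/(25.9+1.26) = 212.6/27.16 = 7.828 mg/L.
Mixed L₀ = (25.9×1.23 + 1.26×59.7)/(27.16) = 107.1/27.16 = 3.943 mg/L.
Initial deficit D₀ = C_s − DO₀ = 8.50 − 7.828 = 0.6723 mg/L.
D(0.431) = [0.316×3.943/(1.11−0.316)](e^(−0.316×0.431) − e^(−1.11×0.431)) + 0.6723 e^(−1.11×0.431)
= 1.569 × (0.8727 − 0.6198) + 0.6723 × 0.6198 = 0.8135 mg/L.
DO = 8.50 − 0.8135 = 7.687 mg/L.

DO ≈ 7.69 mg/L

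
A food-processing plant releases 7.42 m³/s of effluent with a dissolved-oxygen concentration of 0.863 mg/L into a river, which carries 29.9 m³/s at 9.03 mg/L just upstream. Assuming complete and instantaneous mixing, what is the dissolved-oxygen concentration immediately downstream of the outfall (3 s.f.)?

7.41 mg/L

Flow-weighted mixing: C = (Q_r C_r + Q_w C_w)/(Q_r + Q_w)
= (29.9×9.03 + 7.42×0.863)/(29.9 + 7.42) = 276.4/37.32 = 7.406 mg/L.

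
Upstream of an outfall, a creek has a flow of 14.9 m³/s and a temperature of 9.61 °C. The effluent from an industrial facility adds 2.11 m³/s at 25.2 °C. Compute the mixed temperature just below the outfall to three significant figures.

11.5 °C

Flow-weighted mixing: C = (Q_r C_r + Q_w C_w)/(Q_r + Q_w)
= (14.9×9.61 + 2.11×25.2)/(14.9 + 2.11) = 196.4/17.01 = 11.54 °C.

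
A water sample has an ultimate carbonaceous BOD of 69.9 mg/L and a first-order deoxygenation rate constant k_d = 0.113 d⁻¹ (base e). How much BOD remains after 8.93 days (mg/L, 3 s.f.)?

L ≈ 25.5 mg/L

L_t = L₀ e^(−k_d t) = 69.9 × e^(−0.113×8.93) = 69.9 × 0.3646 = 25.48 mg/L.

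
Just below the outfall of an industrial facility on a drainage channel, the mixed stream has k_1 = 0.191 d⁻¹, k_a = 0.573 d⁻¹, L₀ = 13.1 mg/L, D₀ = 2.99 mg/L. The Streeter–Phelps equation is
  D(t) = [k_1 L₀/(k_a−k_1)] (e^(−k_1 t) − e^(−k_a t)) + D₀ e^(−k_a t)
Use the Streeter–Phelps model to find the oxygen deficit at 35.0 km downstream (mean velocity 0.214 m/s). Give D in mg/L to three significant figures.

Travel time t = x/v = 35.0 km / (0.214 m/s) = 35000 m / 0.214 m/s = 163600 s = 1.893 d.
k_1 L₀/(k_a−k_1) = 0.191×13.1/(0.573−0.191) = 2.502/0.3820 = 6.550 mg/L.
e^(−k_1 t) = e^(−0.191×1.893) = 0.6966; e^(−k_a t) = e^(−0.573×1.893) = 0.3380.
D = 6.550 × (0.6966 − 0.3380) + 2.99 × 0.3380 = 2.349 + 1.011 = 3.359 mg/L.

D ≈ 3.36 mg/L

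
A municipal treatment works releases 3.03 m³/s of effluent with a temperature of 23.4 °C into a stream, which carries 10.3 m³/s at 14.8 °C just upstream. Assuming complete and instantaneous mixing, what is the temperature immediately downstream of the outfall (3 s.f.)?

16.8 °C

Flow-weighted mixing: C = (Q_r C_r + Q_w C_w)/(Q_r + Q_w)
= (10.3×14.8 + 3.03×23.4)/(10.3 + 3.03) = 223.3/13.33 = 16.75 °C.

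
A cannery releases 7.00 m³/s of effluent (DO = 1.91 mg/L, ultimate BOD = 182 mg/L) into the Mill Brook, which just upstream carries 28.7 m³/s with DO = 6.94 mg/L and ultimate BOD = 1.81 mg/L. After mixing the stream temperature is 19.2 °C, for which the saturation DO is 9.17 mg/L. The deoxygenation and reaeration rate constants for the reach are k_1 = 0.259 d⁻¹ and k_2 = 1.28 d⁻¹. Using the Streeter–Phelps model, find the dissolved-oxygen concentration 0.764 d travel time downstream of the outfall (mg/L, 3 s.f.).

DO ≈ 3.77 mg/L

Mixed DO = (28.7×6.94 + 7.00×1.91)/(28.7+7.00) = 212.5/35.70 = 5.954 mg/L.
Mixed L₀ = (28.7×1.81 + 7.00×182)/(35.70) = 1326/35.70 = 37.14 mg/L.
Initial deficit D₀ = C_s − DO₀ = 9.17 − 5.954 = 3.216 mg/L.
D(0.764) = [0.259×37.14/(1.28−0.259)](e^(−0.259×0.764) − e^(−1.28×0.764)) + 3.216 e^(−1.28×0.764)
= 9.422 × (0.8205 − 0.3761) + 3.216 × 0.3761 = 5.396 mg/L.
DO = 9.17 − 5.396 = 3.774 mg/L.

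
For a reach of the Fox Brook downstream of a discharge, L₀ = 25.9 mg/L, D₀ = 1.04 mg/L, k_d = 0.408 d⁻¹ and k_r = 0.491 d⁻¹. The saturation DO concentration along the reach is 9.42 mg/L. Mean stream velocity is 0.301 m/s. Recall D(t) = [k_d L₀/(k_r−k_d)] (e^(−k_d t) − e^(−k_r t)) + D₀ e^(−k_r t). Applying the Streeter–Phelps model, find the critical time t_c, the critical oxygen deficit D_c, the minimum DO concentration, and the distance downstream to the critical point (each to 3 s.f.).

t_c = [1/(k_r−k_d)] ln[(k_r/k_d)(1 − D₀(k_r−k_d)/(k_d L₀))]
= [1/(0.491−0.408)] ln[(0.491/0.408)(1 − 1.04×0.08300/(0.408×25.9))]
= (1/0.08300) ln[1.203 × 0.9918] = 12.05 × ln(1.194) = 12.05 × 0.1770 = 2.132 d.
L(t_c) = L₀ e^(−k_d t_c) = 25.9 × 0.4190 = 10.85 mg/L, and at the critical point k_r D_c = k_d L, so D_c = (0.408/0.491) × 10.85 = 9.017 mg/L.
Minimum DO = C_s − D_c = 9.42 − 9.017 = 0.4029 mg/L.
x_c = v t_c = 0.301 m/s × 2.132 d × 86400 s/d = 55450 m ≈ 55.5 km.

t_c ≈ 2.13 d; D_c ≈ 9.02 mg/L; min DO ≈ 0.403 mg/L; x_c ≈ 55.5 km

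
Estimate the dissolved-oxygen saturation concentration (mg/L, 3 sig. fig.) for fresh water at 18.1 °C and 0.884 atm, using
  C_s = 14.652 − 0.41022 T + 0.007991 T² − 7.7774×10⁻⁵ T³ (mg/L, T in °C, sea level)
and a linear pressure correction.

At sea level: C_s = 14.652 − 0.41022×18.1 + 0.007991×18.1² − 7.7774×10⁻⁵×18.1³ = 9.384 mg/L.
Pressure correction: C_s' = 9.384 × 0.884 = 8.295 mg/L.

C_s ≈ 8.30 mg/L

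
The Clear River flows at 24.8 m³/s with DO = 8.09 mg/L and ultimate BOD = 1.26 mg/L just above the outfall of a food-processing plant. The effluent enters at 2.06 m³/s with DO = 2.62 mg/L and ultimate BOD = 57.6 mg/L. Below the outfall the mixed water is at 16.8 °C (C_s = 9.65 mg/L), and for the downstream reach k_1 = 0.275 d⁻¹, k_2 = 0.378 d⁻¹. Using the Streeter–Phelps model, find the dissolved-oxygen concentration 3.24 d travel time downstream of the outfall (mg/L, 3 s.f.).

DO ≈ 7.33 mg/L

Mixed DO = (24.8×8.09 + 2.06×2.62)/(24.8+2.06) = 206.0/26.86 = 7.670 mg/L.
Mixed L₀ = (24.8×1.26 + 2.06×57.6)/(26.86) = 149.9/26.86 = 5.581 mg/L.
Initial deficit D₀ = C_s − DO₀ = 9.65 − 7.670 = 1.980 mg/L.
D(3.24) = [0.275×5.581/(0.378−0.275)](e^(−0.275×3.24) − e^(−0.378×3.24)) + 1.980 e^(−0.378×3.24)
= 14.90 × (0.4102 − 0.2938) + 1.980 × 0.2938 = 2.316 mg/L.
DO = 9.65 − 2.316 = 7.334 mg/L.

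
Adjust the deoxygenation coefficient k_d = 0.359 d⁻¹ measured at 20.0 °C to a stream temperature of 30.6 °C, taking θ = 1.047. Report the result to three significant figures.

k_d(T₂) = k_d(T₁) · θ^(T₂−T₁) = 0.359 × 1.047^(30.6−20.0)
= 0.359 × 1.047^10.6 = 0.359 × 1.627 = 0.5842 d⁻¹.

k_d ≈ 0.584 d⁻¹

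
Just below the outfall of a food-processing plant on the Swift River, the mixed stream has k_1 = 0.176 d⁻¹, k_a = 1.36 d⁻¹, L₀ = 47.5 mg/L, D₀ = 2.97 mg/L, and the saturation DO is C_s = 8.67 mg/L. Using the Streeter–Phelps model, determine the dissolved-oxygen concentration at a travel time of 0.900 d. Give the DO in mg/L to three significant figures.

DO ≈ 3.85 mg/L

k_1 L₀/(k_a−k_1) = 0.176×47.5/(1.36−0.176) = 8.360/1.184 = 7.061 mg/L.
e^(−k_1 t) = e^(−0.176×0.9000) = 0.8535; e^(−k_a t) = e^(−1.36×0.9000) = 0.2941.
D = 7.061 × (0.8535 − 0.2941) + 2.97 × 0.2941 = 3.950 + 0.8733 = 4.824 mg/L.
DO = C_s − D = 8.67 − 4.824 = 3.846 mg/L.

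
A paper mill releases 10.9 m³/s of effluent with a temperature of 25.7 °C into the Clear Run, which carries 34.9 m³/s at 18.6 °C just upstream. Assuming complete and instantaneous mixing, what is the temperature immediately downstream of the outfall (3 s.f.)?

Flow-weighted mixing: C = (Q_r C_r + Q_w C_w)/(Q_r + Q_w)
= (34.9×18.6 + 10.9×25.7)/(34.9 + 10.9) = 929.3/45.80 = 20.29 °C.

20.3 °C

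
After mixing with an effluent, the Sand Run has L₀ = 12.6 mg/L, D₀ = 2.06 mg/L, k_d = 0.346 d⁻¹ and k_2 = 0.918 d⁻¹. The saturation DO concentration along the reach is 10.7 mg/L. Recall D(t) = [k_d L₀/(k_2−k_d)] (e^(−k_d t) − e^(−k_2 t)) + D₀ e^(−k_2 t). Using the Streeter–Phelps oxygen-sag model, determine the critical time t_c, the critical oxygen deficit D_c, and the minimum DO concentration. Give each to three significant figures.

t_c = [1/(k_2−k_d)] ln[(k_2/k_d)(1 − D₀(k_2−k_d)/(k_d L₀))]
= [1/(0.918−0.346)] ln[(0.918/0.346)(1 − 2.06×0.5720/(0.346×12.6))]
= (1/0.5720) ln[2.653 × 0.7297] = 1.748 × ln(1.936) = 1.748 × 0.6607 = 1.155 d.
L(t_c) = L₀ e^(−k_d t_c) = 12.6 × 0.6706 = 8.449 mg/L, and at the critical point k_2 D_c = k_d L, so D_c = (0.346/0.918) × 8.449 = 3.185 mg/L.
Minimum DO = C_s − D_c = 10.7 − 3.185 = 7.515 mg/L.

t_c ≈ 1.16 d; D_c ≈ 3.18 mg/L; min DO ≈ 7.52 mg/L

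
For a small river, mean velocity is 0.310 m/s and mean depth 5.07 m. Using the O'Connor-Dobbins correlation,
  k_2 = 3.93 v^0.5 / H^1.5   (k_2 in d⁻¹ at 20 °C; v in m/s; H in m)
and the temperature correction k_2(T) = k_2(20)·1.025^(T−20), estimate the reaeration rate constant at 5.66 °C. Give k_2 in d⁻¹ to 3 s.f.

k_2(20) = 3.93 × 0.310^0.5 / 5.07^1.5 = 3.93 × 0.5568 / 11.42 = 0.1917 d⁻¹.
k_2(5.66) = 0.1917 × 1.025^(5.66−20) = 0.1917 × 0.7018 = 0.1345 d⁻¹.

k_2 ≈ 0.135 d⁻¹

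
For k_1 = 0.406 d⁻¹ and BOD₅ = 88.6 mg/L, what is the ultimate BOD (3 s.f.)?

L₀ ≈ 102 mg/L

BOD₅ = L₀(1 − e^(−5k_1)) ⇒ L₀ = BOD₅ / (1 − e^(−5×0.406))
= 88.6 / (1 − 0.1313) = 88.6 / 0.8687 = 102.0 mg/L.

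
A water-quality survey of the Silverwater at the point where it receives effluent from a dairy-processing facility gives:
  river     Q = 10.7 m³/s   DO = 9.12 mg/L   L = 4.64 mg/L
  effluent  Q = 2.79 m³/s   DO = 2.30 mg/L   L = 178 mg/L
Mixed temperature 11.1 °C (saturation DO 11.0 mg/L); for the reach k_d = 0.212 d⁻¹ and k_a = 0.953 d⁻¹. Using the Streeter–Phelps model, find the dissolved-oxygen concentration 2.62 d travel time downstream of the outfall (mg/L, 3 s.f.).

Mixed DO = (10.7×9.12 + 2.79×2.30)/(10.7+2.79) = 104.0/13.49 = 7.709 mg/L.
Mixed L₀ = (10.7×4.64 + 2.79×178)/(13.49) = 546.3/13.49 = 40.49 mg/L.
Initial deficit D₀ = C_s − DO₀ = 11.0 − 7.709 = 3.291 mg/L.
D(2.62) = [0.212×40.49/(0.953−0.212)](e^(−0.212×2.62) − e^(−0.953×2.62)) + 3.291 e^(−0.953×2.62)
= 11.59 × (0.5738 − 0.08234) + 3.291 × 0.08234 = 5.965 mg/L.
DO = 11.0 − 5.965 = 5.035 mg/L.

DO ≈ 5.04 mg/L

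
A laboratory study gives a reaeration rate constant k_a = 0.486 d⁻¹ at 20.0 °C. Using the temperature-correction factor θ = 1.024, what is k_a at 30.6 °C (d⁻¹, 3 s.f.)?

k_a(T₂) = k_a(T₁) · θ^(T₂−T₁) = 0.486 × 1.024^(30.6−20.0)
= 0.486 × 1.024^10.6 = 0.486 × 1.286 = 0.6249 d⁻¹.

k_a ≈ 0.625 d⁻¹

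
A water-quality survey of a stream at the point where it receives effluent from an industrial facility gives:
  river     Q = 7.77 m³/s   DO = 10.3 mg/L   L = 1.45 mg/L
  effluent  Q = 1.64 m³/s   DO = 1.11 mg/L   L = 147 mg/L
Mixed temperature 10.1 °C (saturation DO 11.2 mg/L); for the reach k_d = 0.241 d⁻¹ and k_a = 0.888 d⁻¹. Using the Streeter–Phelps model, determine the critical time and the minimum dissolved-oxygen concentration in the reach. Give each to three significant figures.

t_c ≈ 1.57 d; minimum DO ≈ 6.21 mg/L

Mixed DO = (7.77×10.3 + 1.64×1.11)/(7.77+1.64) = 81.85/9.410 = 8.698 mg/L.
Mixed L₀ = (7.77×1.45 + 1.64×147)/(9.410) = 252.3/9.410 = 26.82 mg/L.
Initial deficit D₀ = C_s − DO₀ = 11.2 − 8.698 = 2.502 mg/L.
t_c = (1/0.6470) ln[(0.888/0.241)(1 − 2.502×0.6470/(0.241×26.82))] = 1.546 × ln(2.762) = 1.570 d.
D_c = (0.241/0.888) × 26.82 × e^(−0.241×1.570) = 0.2714 × 26.82 × 0.6849 = 4.985 mg/L.
Minimum DO = 11.2 − 4.985 = 6.215 mg/L.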